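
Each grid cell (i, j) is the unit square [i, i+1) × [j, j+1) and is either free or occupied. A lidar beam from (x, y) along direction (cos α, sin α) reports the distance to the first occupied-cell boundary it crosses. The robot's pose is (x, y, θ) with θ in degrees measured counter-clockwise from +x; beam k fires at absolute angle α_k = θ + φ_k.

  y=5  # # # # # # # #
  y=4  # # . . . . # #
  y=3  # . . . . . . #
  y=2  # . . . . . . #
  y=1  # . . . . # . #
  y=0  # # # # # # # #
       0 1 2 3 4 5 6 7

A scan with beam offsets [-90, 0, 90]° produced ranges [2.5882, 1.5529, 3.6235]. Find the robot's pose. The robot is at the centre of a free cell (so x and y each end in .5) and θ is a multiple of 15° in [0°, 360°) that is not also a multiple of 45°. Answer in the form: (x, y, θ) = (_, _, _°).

The pose lattice has 21·16 = 336 candidates. Test each by forward raycasting.
  (6.5, 1.5, 255°): beam 1 = 0.5176 ≠ 2.5882 ✗
  (5.5, 3.5, 165°): beam 1 = 1.5529 ≠ 2.5882 ✗
  (1.5, 1.5, 210°): beam 1 = 1.0000 ≠ 2.5882 ✗
  (1.5, 3.5, 210°): beam 1 = 0.5774 ≠ 2.5882 ✗
  …
  (3.5, 2.5, 285°): r_1=2.5882, r_2=1.5529, r_3=3.6235 — all match ✓
Unique over the lattice → pose = (3.5, 2.5, 285°).

(x, y, θ) = (3.5, 2.5, 285°)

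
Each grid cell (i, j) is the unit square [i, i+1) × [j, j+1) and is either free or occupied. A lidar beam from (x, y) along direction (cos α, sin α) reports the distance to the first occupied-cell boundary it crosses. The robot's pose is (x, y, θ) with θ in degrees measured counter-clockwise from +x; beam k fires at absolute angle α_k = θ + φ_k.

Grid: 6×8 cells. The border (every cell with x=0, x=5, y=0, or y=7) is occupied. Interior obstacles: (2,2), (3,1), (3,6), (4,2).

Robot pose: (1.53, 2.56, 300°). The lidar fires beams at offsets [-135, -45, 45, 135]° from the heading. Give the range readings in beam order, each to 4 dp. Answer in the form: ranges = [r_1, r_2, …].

beam 1: φ=-135°, α=165°
  direction (-0.9659, 0.2588); cell (1,2); t to first gridline: x 0.5487, y 1.7000 (then +1.0353 / +3.8637)
    (0,2) via x @ 0.5487  # hit
  → r_1 = 0.5487
beam 2: φ=-45°, α=255°
  direction (-0.2588, -0.9659); cell (1,2); t to first gridline: x 2.0478, y 0.5798 (then +3.8637 / +1.0353)
    (1,1) via y @ 0.5798
    (1,0) via y @ 1.6150  # hit
  → r_2 = 1.6150
beam 3: φ=45°, α=345°
  direction (0.9659, -0.2588); cell (1,2); t to first gridline: x 0.4866, y 2.1637 (then +1.0353 / +3.8637)
    (2,2) via x @ 0.4866  # hit
  → r_3 = 0.4866
beam 4: φ=135°, α=75°
  direction (0.2588, 0.9659); cell (1,2); t to first gridline: x 1.8159, y 0.4555 (then +3.8637 / +1.0353)
    (1,3) via y @ 0.4555
    (1,4) via y @ 1.4908
    (2,4) via x @ 1.8159
    (2,5) via y @ 2.5261
    (2,6) via y @ 3.5614
    (2,7) via y @ 4.5966  # hit
  → r_4 = 4.5966

ranges = [0.5487, 1.6150, 0.4866, 4.5966]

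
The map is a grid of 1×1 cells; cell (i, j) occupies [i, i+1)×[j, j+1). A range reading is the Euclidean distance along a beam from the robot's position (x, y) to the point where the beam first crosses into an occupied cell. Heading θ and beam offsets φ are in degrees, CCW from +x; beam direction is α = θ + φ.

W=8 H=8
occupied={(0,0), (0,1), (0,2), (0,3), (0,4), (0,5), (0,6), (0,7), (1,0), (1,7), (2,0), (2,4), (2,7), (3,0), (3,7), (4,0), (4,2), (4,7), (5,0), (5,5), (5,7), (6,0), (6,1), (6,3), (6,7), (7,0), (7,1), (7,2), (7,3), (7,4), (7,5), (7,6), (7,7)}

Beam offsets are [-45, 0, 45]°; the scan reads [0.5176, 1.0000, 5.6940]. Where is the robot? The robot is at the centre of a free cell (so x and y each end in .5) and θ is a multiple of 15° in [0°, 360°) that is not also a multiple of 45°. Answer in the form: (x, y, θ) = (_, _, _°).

The pose lattice has 31·16 = 496 candidates. Test each by forward raycasting.
  (6.5, 5.5, 15°): beam 1 = 0.5774 ≠ 0.5176 ✗
  (3.5, 6.5, 150°): beam 3 = 2.5882 ≠ 5.6940 ✗
  (5.5, 1.5, 165°): beam 1 = 1.0000 ≠ 0.5176 ✗
  (2.5, 5.5, 30°): beam 1 = 4.6587 ≠ 0.5176 ✗
  …
  (6.5, 6.5, 150°): r_1=0.5176, r_2=1.0000, r_3=5.6940 — all match ✓
No second candidate reproduces the full scan.

(x, y, θ) = (6.5, 6.5, 150°)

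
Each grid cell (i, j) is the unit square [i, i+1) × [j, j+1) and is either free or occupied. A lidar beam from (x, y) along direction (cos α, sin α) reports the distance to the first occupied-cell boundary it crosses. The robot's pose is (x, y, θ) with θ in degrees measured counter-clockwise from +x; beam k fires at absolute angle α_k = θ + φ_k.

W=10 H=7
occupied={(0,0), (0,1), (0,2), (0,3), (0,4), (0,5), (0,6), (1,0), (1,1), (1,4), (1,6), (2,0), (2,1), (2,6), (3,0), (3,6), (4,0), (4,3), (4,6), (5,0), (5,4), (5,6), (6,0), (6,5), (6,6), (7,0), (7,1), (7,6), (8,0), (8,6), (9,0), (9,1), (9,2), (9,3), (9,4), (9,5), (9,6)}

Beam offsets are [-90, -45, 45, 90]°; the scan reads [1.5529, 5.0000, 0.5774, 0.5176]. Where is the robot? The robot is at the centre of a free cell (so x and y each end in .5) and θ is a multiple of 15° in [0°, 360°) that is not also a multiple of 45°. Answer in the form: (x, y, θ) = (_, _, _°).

Candidates: 33 free-cell centres × 16 headings = 528 poses. Raycast each; keep the one whose scan matches to 4 dp.
  (4.5, 1.5, 195°): beam 2 = 4.0415 ≠ 5.0000 ✗
  (6.5, 3.5, 210°): beam 1 = 1.0000 ≠ 1.5529 ✗
  (3.5, 2.5, 240°): beam 1 = 2.8868 ≠ 1.5529 ✗
  (7.5, 2.5, 195°): beam 1 = 2.5882 ≠ 1.5529 ✗
  …
  (1.5, 3.5, 15°): r_1=1.5529, r_2=5.0000, r_3=0.5774, r_4=0.5176 — all match ✓
Unique over the lattice → pose = (1.5, 3.5, 15°).

(x, y, θ) = (1.5, 3.5, 15°)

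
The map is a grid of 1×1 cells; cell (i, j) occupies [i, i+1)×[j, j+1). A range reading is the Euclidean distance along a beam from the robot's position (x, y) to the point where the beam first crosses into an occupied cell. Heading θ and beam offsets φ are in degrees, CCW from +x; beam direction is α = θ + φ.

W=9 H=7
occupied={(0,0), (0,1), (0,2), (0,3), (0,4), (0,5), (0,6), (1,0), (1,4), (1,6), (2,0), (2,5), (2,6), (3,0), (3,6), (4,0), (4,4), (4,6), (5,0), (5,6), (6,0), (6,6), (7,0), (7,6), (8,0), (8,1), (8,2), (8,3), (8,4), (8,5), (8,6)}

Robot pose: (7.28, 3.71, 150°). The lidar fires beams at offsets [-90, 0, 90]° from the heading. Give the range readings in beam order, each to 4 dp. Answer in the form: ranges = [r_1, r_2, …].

beam 1: φ=-90°, α=60°
  direction (0.5000, 0.8660); cell (7,3); t to first gridline: x 1.4400, y 0.3349 (then +2.0000 / +1.1547)
    (7,4) via y @ 0.3349
    (8,4) via x @ 1.4400  # hit
  → r_1 = 1.4400
beam 2: φ=0°, α=150°
  direction (-0.8660, 0.5000); cell (7,3); t to first gridline: x 0.3233, y 0.5800 (then +1.1547 / +2.0000)
    (6,3) via x @ 0.3233
    (6,4) via y @ 0.5800
    (5,4) via x @ 1.4780
    (5,5) via y @ 2.5800
    (4,5) via x @ 2.6327
    (3,5) via x @ 3.7874
    (3,6) via y @ 4.5800  # hit
  → r_2 = 4.5800
beam 3: φ=90°, α=240°
  direction (-0.5000, -0.8660); cell (7,3); t to first gridline: x 0.5600, y 0.8198 (then +2.0000 / +1.1547)
    (6,3) via x @ 0.5600
    (6,2) via y @ 0.8198
    (6,1) via y @ 1.9745
    (5,1) via x @ 2.5600
    (5,0) via y @ 3.1292  # hit
  → r_3 = 3.1292

ranges = [1.4400, 4.5800, 3.1292]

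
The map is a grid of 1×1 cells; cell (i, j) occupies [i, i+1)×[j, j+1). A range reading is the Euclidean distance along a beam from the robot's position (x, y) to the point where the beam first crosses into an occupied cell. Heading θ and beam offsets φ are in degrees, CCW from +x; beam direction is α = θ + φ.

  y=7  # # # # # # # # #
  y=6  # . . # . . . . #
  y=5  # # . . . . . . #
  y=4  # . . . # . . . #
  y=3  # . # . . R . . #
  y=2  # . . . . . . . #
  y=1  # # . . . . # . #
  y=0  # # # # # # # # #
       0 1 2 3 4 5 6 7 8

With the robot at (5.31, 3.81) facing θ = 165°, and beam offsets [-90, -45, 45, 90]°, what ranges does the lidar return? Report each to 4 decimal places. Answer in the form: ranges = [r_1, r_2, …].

ranges = [3.3025, 0.6200, 3.8221, 2.9091]

beam 1: φ=-90°, α=75°
  dir = (cos 75°, sin 75°) = (0.2588, 0.9659); from cell (5,3)
  next x-line at t=2.6660, next y-line at t=0.1967; Δt_x=3.8637, Δt_y=1.0353
    y: enter (5,4) at t=0.1967
    y: enter (5,5) at t=1.2320
    y: enter (5,6) at t=2.2673
    x: enter (6,6) at t=2.6660
    y: enter (6,7) at t=3.3025 ← occupied
  → r_1 = 3.3025
beam 2: φ=-45°, α=120°
  dir = (cos 120°, sin 120°) = (-0.5000, 0.8660); from cell (5,3)
  next x-line at t=0.6200, next y-line at t=0.2194; Δt_x=2.0000, Δt_y=1.1547
    y: enter (5,4) at t=0.2194
    x: enter (4,4) at t=0.6200 ← occupied
  → r_2 = 0.6200
beam 3: φ=45°, α=210°
  dir = (cos 210°, sin 210°) = (-0.8660, -0.5000); from cell (5,3)
  next x-line at t=0.3580, next y-line at t=1.6200; Δt_x=1.1547, Δt_y=2.0000
    x: enter (4,3) at t=0.3580
    x: enter (3,3) at t=1.5127
    y: enter (3,2) at t=1.6200
    x: enter (2,2) at t=2.6674
    y: enter (2,1) at t=3.6200
    x: enter (1,1) at t=3.8221 ← occupied
  → r_3 = 3.8221
beam 4: φ=90°, α=255°
  dir = (cos 255°, sin 255°) = (-0.2588, -0.9659); from cell (5,3)
  next x-line at t=1.1977, next y-line at t=0.8386; Δt_x=3.8637, Δt_y=1.0353
    y: enter (5,2) at t=0.8386
    x: enter (4,2) at t=1.1977
    y: enter (4,1) at t=1.8738
    y: enter (4,0) at t=2.9091 ← occupied
  → r_4 = 2.9091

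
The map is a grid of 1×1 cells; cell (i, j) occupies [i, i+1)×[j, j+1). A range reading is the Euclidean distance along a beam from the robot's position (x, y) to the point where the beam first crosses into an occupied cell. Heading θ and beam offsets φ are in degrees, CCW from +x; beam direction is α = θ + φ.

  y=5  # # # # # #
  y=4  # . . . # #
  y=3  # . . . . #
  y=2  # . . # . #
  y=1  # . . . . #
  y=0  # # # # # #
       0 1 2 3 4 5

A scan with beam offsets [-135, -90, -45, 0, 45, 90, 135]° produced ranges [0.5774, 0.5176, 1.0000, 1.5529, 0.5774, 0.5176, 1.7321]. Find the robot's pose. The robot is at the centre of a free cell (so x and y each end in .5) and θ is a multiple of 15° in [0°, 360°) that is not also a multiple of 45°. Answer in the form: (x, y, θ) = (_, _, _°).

Candidates: 14 free-cell centres × 16 headings = 224 poses. Raycast each; keep the one whose scan matches to 4 dp.
  (2.5, 3.5, 255°): beam 1 = 1.7321 ≠ 0.5774 ✗
  (3.5, 4.5, 240°): beam 1 = 0.5176 ≠ 0.5774 ✗
  (2.5, 2.5, 75°): beam 1 = 1.7321 ≠ 0.5774 ✗
  …
  (4.5, 2.5, 105°): r_1=0.5774, r_2=0.5176, r_3=1.0000, r_4=1.5529, r_5=0.5774, r_6=0.5176, r_7=1.7321 — all match ✓
No second candidate reproduces the full scan.

(x, y, θ) = (4.5, 2.5, 105°)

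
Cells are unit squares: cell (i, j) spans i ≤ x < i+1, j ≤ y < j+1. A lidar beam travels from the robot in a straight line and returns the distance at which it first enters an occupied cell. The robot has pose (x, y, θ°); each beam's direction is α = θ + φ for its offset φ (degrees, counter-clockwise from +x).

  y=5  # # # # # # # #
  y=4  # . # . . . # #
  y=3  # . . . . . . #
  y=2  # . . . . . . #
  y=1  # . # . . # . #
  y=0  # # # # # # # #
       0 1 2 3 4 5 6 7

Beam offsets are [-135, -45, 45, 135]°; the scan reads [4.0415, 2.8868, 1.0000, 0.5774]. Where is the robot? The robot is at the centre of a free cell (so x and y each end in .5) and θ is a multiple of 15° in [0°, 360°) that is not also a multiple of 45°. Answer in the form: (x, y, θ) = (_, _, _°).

(x, y, θ) = (4.5, 4.5, 345°)

The pose lattice has 20·16 = 320 candidates. Test each by forward raycasting.
  (3.5, 3.5, 285°): beam 1 = 1.0000 ≠ 4.0415 ✗
  (5.5, 4.5, 105°): beam 1 = 0.5774 ≠ 4.0415 ✗
  (1.5, 2.5, 150°): beam 1 = 5.6940 ≠ 4.0415 ✗
  (6.5, 1.5, 15°): beam 1 = 0.5774 ≠ 4.0415 ✗
  (2.5, 2.5, 165°): beam 3 = 1.7321 ≠ 1.0000 ✗
  …
  (4.5, 4.5, 345°): r_1=4.0415, r_2=2.8868, r_3=1.0000, r_4=0.5774 — all match ✓
No second candidate reproduces the full scan.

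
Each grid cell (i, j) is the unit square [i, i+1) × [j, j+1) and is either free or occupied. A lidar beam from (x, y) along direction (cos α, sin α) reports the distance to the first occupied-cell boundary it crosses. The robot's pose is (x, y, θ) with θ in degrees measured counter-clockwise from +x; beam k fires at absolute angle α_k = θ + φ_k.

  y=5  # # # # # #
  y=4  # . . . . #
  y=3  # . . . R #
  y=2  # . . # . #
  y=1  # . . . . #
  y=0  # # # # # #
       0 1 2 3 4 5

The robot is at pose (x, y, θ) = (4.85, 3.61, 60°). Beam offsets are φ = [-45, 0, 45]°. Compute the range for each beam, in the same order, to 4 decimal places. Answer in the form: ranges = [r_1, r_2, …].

ranges = [0.1553, 0.3000, 1.4390]

beam 1: φ=-45°, α=15°
  direction (0.9659, 0.2588); cell (4,3); t to first gridline: x 0.1553, y 1.5068 (then +1.0353 / +3.8637)
    (5,3) via x @ 0.1553  # hit
  → r_1 = 0.1553
beam 2: φ=0°, α=60°
  direction (0.5000, 0.8660); cell (4,3); t to first gridline: x 0.3000, y 0.4503 (then +2.0000 / +1.1547)
    (5,3) via x @ 0.3000  # hit
  → r_2 = 0.3000
beam 3: φ=45°, α=105°
  direction (-0.2588, 0.9659); cell (4,3); t to first gridline: x 3.2841, y 0.4038 (then +3.8637 / +1.0353)
    (4,4) via y @ 0.4038
    (4,5) via y @ 1.4390  # hit
  → r_3 = 1.4390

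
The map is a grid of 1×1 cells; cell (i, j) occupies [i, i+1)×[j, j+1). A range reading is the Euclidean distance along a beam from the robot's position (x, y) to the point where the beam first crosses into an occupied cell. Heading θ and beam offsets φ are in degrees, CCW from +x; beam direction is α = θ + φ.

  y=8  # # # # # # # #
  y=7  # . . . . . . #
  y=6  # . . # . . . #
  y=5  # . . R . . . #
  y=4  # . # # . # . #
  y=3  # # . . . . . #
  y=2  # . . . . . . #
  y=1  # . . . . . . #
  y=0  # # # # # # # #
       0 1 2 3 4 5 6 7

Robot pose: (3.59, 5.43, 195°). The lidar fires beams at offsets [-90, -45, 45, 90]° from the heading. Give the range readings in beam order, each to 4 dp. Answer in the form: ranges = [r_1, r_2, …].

beam 1: φ=-90°, α=105°
  direction (-0.2588, 0.9659); cell (3,5); t to first gridline: x 2.2796, y 0.5901 (then +3.8637 / +1.0353)
    (3,6) via y @ 0.5901  # hit
  → r_1 = 0.5901
beam 2: φ=-45°, α=150°
  direction (-0.8660, 0.5000); cell (3,5); t to first gridline: x 0.6813, y 1.1400 (then +1.1547 / +2.0000)
    (2,5) via x @ 0.6813
    (2,6) via y @ 1.1400
    (1,6) via x @ 1.8360
    (0,6) via x @ 2.9907  # hit
  → r_2 = 2.9907
beam 3: φ=45°, α=240°
  direction (-0.5000, -0.8660); cell (3,5); t to first gridline: x 1.1800, y 0.4965 (then +2.0000 / +1.1547)
    (3,4) via y @ 0.4965  # hit
  → r_3 = 0.4965
beam 4: φ=90°, α=285°
  direction (0.2588, -0.9659); cell (3,5); t to first gridline: x 1.5841, y 0.4452 (then +3.8637 / +1.0353)
    (3,4) via y @ 0.4452  # hit
  → r_4 = 0.4452

ranges = [0.5901, 2.9907, 0.4965, 0.4452]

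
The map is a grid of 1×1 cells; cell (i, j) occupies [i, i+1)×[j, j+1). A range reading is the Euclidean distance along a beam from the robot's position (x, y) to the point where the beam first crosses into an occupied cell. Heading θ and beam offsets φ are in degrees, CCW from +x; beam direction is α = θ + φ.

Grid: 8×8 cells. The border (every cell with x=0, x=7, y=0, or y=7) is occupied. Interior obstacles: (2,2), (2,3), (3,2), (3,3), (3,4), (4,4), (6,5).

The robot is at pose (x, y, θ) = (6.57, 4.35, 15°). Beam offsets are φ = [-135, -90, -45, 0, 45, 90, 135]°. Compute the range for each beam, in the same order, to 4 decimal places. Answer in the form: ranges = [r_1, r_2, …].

beam 1: φ=-135°, α=240°
  direction (-0.5000, -0.8660); cell (6,4); t to first gridline: x 1.1400, y 0.4041 (then +2.0000 / +1.1547)
    (6,3) via y @ 0.4041
    (5,3) via x @ 1.1400
    (5,2) via y @ 1.5588
    (5,1) via y @ 2.7135
    (4,1) via x @ 3.1400
    (4,0) via y @ 3.8682  # hit
  → r_1 = 3.8682
beam 2: φ=-90°, α=285°
  direction (0.2588, -0.9659); cell (6,4); t to first gridline: x 1.6614, y 0.3623 (then +3.8637 / +1.0353)
    (6,3) via y @ 0.3623
    (6,2) via y @ 1.3976
    (7,2) via x @ 1.6614  # hit
  → r_2 = 1.6614
beam 3: φ=-45°, α=330°
  direction (0.8660, -0.5000); cell (6,4); t to first gridline: x 0.4965, y 0.7000 (then +1.1547 / +2.0000)
    (7,4) via x @ 0.4965  # hit
  → r_3 = 0.4965
beam 4: φ=0°, α=15°
  direction (0.9659, 0.2588); cell (6,4); t to first gridline: x 0.4452, y 2.5114 (then +1.0353 / +3.8637)
    (7,4) via x @ 0.4452  # hit
  → r_4 = 0.4452
beam 5: φ=45°, α=60°
  direction (0.5000, 0.8660); cell (6,4); t to first gridline: x 0.8600, y 0.7506 (then +2.0000 / +1.1547)
    (6,5) via y @ 0.7506  # hit
  → r_5 = 0.7506
beam 6: φ=90°, α=105°
  direction (-0.2588, 0.9659); cell (6,4); t to first gridline: x 2.2023, y 0.6729 (then +3.8637 / +1.0353)
    (6,5) via y @ 0.6729  # hit
  → r_6 = 0.6729
beam 7: φ=135°, α=150°
  direction (-0.8660, 0.5000); cell (6,4); t to first gridline: x 0.6582, y 1.3000 (then +1.1547 / +2.0000)
    (5,4) via x @ 0.6582
    (5,5) via y @ 1.3000
    (4,5) via x @ 1.8129
    (3,5) via x @ 2.9676
    (3,6) via y @ 3.3000
    (2,6) via x @ 4.1223
    (1,6) via x @ 5.2770
    (1,7) via y @ 5.3000  # hit
  → r_7 = 5.3000

ranges = [3.8682, 1.6614, 0.4965, 0.4452, 0.7506, 0.6729, 5.3000]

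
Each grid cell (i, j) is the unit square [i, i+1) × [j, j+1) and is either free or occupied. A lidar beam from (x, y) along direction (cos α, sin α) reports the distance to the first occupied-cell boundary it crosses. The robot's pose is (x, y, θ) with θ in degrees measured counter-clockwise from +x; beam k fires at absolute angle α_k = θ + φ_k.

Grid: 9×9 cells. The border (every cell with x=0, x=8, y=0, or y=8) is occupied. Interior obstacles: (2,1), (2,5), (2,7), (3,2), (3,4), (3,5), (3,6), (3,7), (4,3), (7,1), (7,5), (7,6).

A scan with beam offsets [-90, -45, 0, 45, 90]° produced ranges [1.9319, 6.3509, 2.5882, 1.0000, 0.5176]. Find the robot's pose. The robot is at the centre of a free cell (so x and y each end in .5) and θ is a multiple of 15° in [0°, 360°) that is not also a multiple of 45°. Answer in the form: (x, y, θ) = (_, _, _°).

Candidates: 37 free-cell centres × 16 headings = 592 poses. Raycast each; keep the one whose scan matches to 4 dp.
  (4.5, 6.5, 60°): beam 1 = 2.8868 ≠ 1.9319 ✗
  (5.5, 7.5, 120°): beam 1 = 1.0000 ≠ 1.9319 ✗
  (6.5, 3.5, 60°): beam 1 = 1.7321 ≠ 1.9319 ✗
  (1.5, 5.5, 75°): beam 1 = 0.5176 ≠ 1.9319 ✗
  …
  (4.5, 7.5, 345°): r_1=1.9319, r_2=6.3509, r_3=2.5882, r_4=1.0000, r_5=0.5176 — all match ✓
No second candidate reproduces the full scan.

(x, y, θ) = (4.5, 7.5, 345°)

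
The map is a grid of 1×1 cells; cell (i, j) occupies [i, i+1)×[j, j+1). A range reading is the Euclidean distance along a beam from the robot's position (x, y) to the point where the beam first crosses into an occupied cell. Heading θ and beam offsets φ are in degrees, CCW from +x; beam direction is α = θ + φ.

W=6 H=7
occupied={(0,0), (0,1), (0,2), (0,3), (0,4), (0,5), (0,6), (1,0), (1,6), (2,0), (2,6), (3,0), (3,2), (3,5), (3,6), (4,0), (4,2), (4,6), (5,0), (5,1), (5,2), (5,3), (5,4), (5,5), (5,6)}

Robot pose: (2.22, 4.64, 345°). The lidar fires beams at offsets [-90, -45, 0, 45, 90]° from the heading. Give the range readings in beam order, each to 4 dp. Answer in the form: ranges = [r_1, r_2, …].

ranges = [3.7684, 1.8937, 2.8781, 0.9007, 1.4080]

beam 1: φ=-90°, α=255°
  d=(-0.2588,-0.9659)  start (2,4)  tX=0.8500 tY=0.6626  stride 1/|dx|=3.8637 1/|dy|=1.0353
    cross y-line → (2,3), t=0.6626
    cross x-line → (1,3), t=0.8500
    cross y-line → (1,2), t=1.6979
    cross y-line → (1,1), t=2.7331
    cross y-line → (1,0), t=3.7684 (wall)
  → r_1 = 3.7684
beam 2: φ=-45°, α=300°
  d=(0.5000,-0.8660)  start (2,4)  tX=1.5600 tY=0.7390  stride 1/|dx|=2.0000 1/|dy|=1.1547
    cross y-line → (2,3), t=0.7390
    cross x-line → (3,3), t=1.5600
    cross y-line → (3,2), t=1.8937 (wall)
  → r_2 = 1.8937
beam 3: φ=0°, α=345°
  d=(0.9659,-0.2588)  start (2,4)  tX=0.8075 tY=2.4728  stride 1/|dx|=1.0353 1/|dy|=3.8637
    cross x-line → (3,4), t=0.8075
    cross x-line → (4,4), t=1.8428
    cross y-line → (4,3), t=2.4728
    cross x-line → (5,3), t=2.8781 (wall)
  → r_3 = 2.8781
beam 4: φ=45°, α=30°
  d=(0.8660,0.5000)  start (2,4)  tX=0.9007 tY=0.7200  stride 1/|dx|=1.1547 1/|dy|=2.0000
    cross y-line → (2,5), t=0.7200
    cross x-line → (3,5), t=0.9007 (wall)
  → r_4 = 0.9007
beam 5: φ=90°, α=75°
  d=(0.2588,0.9659)  start (2,4)  tX=3.0137 tY=0.3727  stride 1/|dx|=3.8637 1/|dy|=1.0353
    cross y-line → (2,5), t=0.3727
    cross y-line → (2,6), t=1.4080 (wall)
  → r_5 = 1.4080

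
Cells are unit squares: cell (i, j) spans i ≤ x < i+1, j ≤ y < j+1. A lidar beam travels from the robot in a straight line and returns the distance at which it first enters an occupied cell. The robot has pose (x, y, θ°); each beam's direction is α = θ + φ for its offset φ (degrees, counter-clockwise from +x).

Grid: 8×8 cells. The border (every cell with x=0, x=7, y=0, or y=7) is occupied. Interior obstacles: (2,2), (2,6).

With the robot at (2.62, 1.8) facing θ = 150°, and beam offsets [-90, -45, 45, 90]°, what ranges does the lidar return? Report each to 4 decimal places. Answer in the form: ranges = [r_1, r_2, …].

beam 1: φ=-90°, α=60°
  dir = (cos 60°, sin 60°) = (0.5000, 0.8660); from cell (2,1)
  next x-line at t=0.7600, next y-line at t=0.2309; Δt_x=2.0000, Δt_y=1.1547
    y: enter (2,2) at t=0.2309 ← occupied
  → r_1 = 0.2309
beam 2: φ=-45°, α=105°
  dir = (cos 105°, sin 105°) = (-0.2588, 0.9659); from cell (2,1)
  next x-line at t=2.3955, next y-line at t=0.2071; Δt_x=3.8637, Δt_y=1.0353
    y: enter (2,2) at t=0.2071 ← occupied
  → r_2 = 0.2071
beam 3: φ=45°, α=195°
  dir = (cos 195°, sin 195°) = (-0.9659, -0.2588); from cell (2,1)
  next x-line at t=0.6419, next y-line at t=3.0910; Δt_x=1.0353, Δt_y=3.8637
    x: enter (1,1) at t=0.6419
    x: enter (0,1) at t=1.6771 ← occupied
  → r_3 = 1.6771
beam 4: φ=90°, α=240°
  dir = (cos 240°, sin 240°) = (-0.5000, -0.8660); from cell (2,1)
  next x-line at t=1.2400, next y-line at t=0.9238; Δt_x=2.0000, Δt_y=1.1547
    y: enter (2,0) at t=0.9238 ← occupied
  → r_4 = 0.9238

ranges = [0.2309, 0.2071, 1.6771, 0.9238]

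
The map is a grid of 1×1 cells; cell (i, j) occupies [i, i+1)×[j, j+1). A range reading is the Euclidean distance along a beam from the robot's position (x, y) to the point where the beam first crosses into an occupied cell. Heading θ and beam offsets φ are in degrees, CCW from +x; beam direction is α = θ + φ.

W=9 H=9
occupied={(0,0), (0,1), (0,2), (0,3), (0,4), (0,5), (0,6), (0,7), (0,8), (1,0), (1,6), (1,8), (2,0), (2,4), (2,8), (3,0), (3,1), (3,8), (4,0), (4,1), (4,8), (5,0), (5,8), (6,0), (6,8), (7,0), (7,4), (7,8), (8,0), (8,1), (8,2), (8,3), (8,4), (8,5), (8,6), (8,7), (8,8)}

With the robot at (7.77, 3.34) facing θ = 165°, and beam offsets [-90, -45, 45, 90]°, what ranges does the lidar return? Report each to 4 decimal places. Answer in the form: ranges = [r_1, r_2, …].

beam 1: φ=-90°, α=75°
  direction (0.2588, 0.9659); cell (7,3); t to first gridline: x 0.8887, y 0.6833 (then +3.8637 / +1.0353)
    (7,4) via y @ 0.6833  # hit
  → r_1 = 0.6833
beam 2: φ=-45°, α=120°
  direction (-0.5000, 0.8660); cell (7,3); t to first gridline: x 1.5400, y 0.7621 (then +2.0000 / +1.1547)
    (7,4) via y @ 0.7621  # hit
  → r_2 = 0.7621
beam 3: φ=45°, α=210°
  direction (-0.8660, -0.5000); cell (7,3); t to first gridline: x 0.8891, y 0.6800 (then +1.1547 / +2.0000)
    (7,2) via y @ 0.6800
    (6,2) via x @ 0.8891
    (5,2) via x @ 2.0438
    (5,1) via y @ 2.6800
    (4,1) via x @ 3.1985  # hit
  → r_3 = 3.1985
beam 4: φ=90°, α=255°
  direction (-0.2588, -0.9659); cell (7,3); t to first gridline: x 2.9751, y 0.3520 (then +3.8637 / +1.0353)
    (7,2) via y @ 0.3520
    (7,1) via y @ 1.3873
    (7,0) via y @ 2.4225  # hit
  → r_4 = 2.4225

ranges = [0.6833, 0.7621, 3.1985, 2.4225]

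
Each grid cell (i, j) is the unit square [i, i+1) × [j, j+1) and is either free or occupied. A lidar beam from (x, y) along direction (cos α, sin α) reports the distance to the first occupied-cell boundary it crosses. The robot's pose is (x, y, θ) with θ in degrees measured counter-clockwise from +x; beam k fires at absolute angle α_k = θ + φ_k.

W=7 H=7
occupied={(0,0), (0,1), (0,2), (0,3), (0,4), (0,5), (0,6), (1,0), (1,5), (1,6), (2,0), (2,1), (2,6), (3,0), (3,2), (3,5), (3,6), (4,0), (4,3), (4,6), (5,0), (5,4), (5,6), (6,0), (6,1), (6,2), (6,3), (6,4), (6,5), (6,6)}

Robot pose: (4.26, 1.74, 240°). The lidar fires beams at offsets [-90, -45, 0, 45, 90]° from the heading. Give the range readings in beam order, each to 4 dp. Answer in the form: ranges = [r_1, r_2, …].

ranges = [0.5200, 1.3044, 0.8545, 0.7661, 1.4800]

beam 1: φ=-90°, α=150°
  d=(-0.8660,0.5000)  start (4,1)  tX=0.3002 tY=0.5200  stride 1/|dx|=1.1547 1/|dy|=2.0000
    cross x-line → (3,1), t=0.3002
    cross y-line → (3,2), t=0.5200 (wall)
  → r_1 = 0.5200
beam 2: φ=-45°, α=195°
  d=(-0.9659,-0.2588)  start (4,1)  tX=0.2692 tY=2.8591  stride 1/|dx|=1.0353 1/|dy|=3.8637
    cross x-line → (3,1), t=0.2692
    cross x-line → (2,1), t=1.3044 (wall)
  → r_2 = 1.3044
beam 3: φ=0°, α=240°
  d=(-0.5000,-0.8660)  start (4,1)  tX=0.5200 tY=0.8545  stride 1/|dx|=2.0000 1/|dy|=1.1547
    cross x-line → (3,1), t=0.5200
    cross y-line → (3,0), t=0.8545 (wall)
  → r_3 = 0.8545
beam 4: φ=45°, α=285°
  d=(0.2588,-0.9659)  start (4,1)  tX=2.8591 tY=0.7661  stride 1/|dx|=3.8637 1/|dy|=1.0353
    cross y-line → (4,0), t=0.7661 (wall)
  → r_4 = 0.7661
beam 5: φ=90°, α=330°
  d=(0.8660,-0.5000)  start (4,1)  tX=0.8545 tY=1.4800  stride 1/|dx|=1.1547 1/|dy|=2.0000
    cross x-line → (5,1), t=0.8545
    cross y-line → (5,0), t=1.4800 (wall)
  → r_5 = 1.4800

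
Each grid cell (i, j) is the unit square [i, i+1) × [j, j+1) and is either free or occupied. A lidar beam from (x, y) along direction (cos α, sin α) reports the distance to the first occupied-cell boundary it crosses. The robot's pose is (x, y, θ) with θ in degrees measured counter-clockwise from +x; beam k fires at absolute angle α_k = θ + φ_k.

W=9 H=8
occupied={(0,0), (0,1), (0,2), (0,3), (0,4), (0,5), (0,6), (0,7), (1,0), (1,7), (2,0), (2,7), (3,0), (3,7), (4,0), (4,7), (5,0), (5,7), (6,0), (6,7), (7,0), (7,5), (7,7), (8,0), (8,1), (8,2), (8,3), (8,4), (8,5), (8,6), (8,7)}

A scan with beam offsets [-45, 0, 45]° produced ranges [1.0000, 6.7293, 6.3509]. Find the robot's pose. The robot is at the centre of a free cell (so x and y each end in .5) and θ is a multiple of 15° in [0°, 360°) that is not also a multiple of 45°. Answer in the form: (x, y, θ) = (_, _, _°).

Candidates: 41 free-cell centres × 16 headings = 656 poses. Raycast each; keep the one whose scan matches to 4 dp.
  (3.5, 3.5, 345°): beam 1 = 2.8868 ≠ 1.0000 ✗
  (5.5, 1.5, 210°): beam 1 = 4.6587 ≠ 1.0000 ✗
  (5.5, 5.5, 330°): beam 1 = 4.6587 ≠ 1.0000 ✗
  …
  (1.5, 1.5, 15°): r_1=1.0000, r_2=6.7293, r_3=6.3509 — all match ✓
No second candidate reproduces the full scan.

(x, y, θ) = (1.5, 1.5, 15°)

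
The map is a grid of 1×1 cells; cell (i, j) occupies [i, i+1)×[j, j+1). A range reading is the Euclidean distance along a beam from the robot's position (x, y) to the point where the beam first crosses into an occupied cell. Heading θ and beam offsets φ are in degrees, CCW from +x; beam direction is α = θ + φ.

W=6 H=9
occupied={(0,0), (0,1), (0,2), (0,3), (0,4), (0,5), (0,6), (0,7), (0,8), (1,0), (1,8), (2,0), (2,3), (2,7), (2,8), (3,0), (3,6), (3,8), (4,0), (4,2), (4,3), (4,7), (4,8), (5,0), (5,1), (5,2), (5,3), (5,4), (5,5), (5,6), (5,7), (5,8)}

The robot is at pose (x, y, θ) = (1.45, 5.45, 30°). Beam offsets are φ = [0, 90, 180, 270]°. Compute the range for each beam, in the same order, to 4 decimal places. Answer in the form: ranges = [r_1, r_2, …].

ranges = [1.7898, 0.9000, 0.5196, 1.6743]

beam 1: φ=0°, α=30°
  dir = (cos 30°, sin 30°) = (0.8660, 0.5000); from cell (1,5)
  next x-line at t=0.6351, next y-line at t=1.1000; Δt_x=1.1547, Δt_y=2.0000
    x: enter (2,5) at t=0.6351
    y: enter (2,6) at t=1.1000
    x: enter (3,6) at t=1.7898 ← occupied
  → r_1 = 1.7898
beam 2: φ=90°, α=120°
  dir = (cos 120°, sin 120°) = (-0.5000, 0.8660); from cell (1,5)
  next x-line at t=0.9000, next y-line at t=0.6351; Δt_x=2.0000, Δt_y=1.1547
    y: enter (1,6) at t=0.6351
    x: enter (0,6) at t=0.9000 ← occupied
  → r_2 = 0.9000
beam 3: φ=180°, α=210°
  dir = (cos 210°, sin 210°) = (-0.8660, -0.5000); from cell (1,5)
  next x-line at t=0.5196, next y-line at t=0.9000; Δt_x=1.1547, Δt_y=2.0000
    x: enter (0,5) at t=0.5196 ← occupied
  → r_3 = 0.5196
beam 4: φ=270°, α=300°
  dir = (cos 300°, sin 300°) = (0.5000, -0.8660); from cell (1,5)
  next x-line at t=1.1000, next y-line at t=0.5196; Δt_x=2.0000, Δt_y=1.1547
    y: enter (1,4) at t=0.5196
    x: enter (2,4) at t=1.1000
    y: enter (2,3) at t=1.6743 ← occupied
  → r_4 = 1.6743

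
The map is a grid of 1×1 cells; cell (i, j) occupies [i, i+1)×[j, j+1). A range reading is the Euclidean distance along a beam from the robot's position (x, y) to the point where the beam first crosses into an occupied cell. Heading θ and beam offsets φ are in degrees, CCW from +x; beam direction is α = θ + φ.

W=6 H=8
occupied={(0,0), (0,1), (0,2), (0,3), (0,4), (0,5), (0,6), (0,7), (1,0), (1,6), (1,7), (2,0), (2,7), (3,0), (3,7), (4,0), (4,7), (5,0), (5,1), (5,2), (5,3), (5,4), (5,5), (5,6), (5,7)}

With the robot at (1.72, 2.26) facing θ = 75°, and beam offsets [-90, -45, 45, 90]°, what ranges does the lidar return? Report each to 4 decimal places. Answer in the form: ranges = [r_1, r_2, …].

beam 1: φ=-90°, α=345°
  cosα=0.9659 sinα=-0.2588 | (1,2) | tMaxX 0.2899 tMaxY 1.0046 | tΔX 1.0353 tΔY 3.8637
    t=0.2899 [x] (2,2)
    t=1.0046 [y] (2,1)
    t=1.3252 [x] (3,1)
    t=2.3604 [x] (4,1)
    t=3.3957 [x] (5,1) — stop
  → r_1 = 3.3957
beam 2: φ=-45°, α=30°
  cosα=0.8660 sinα=0.5000 | (1,2) | tMaxX 0.3233 tMaxY 1.4800 | tΔX 1.1547 tΔY 2.0000
    t=0.3233 [x] (2,2)
    t=1.4780 [x] (3,2)
    t=1.4800 [y] (3,3)
    t=2.6327 [x] (4,3)
    t=3.4800 [y] (4,4)
    t=3.7874 [x] (5,4) — stop
  → r_2 = 3.7874
beam 3: φ=45°, α=120°
  cosα=-0.5000 sinα=0.8660 | (1,2) | tMaxX 1.4400 tMaxY 0.8545 | tΔX 2.0000 tΔY 1.1547
    t=0.8545 [y] (1,3)
    t=1.4400 [x] (0,3) — stop
  → r_3 = 1.4400
beam 4: φ=90°, α=165°
  cosα=-0.9659 sinα=0.2588 | (1,2) | tMaxX 0.7454 tMaxY 2.8591 | tΔX 1.0353 tΔY 3.8637
    t=0.7454 [x] (0,2) — stop
  → r_4 = 0.7454

ranges = [3.3957, 3.7874, 1.4400, 0.7454]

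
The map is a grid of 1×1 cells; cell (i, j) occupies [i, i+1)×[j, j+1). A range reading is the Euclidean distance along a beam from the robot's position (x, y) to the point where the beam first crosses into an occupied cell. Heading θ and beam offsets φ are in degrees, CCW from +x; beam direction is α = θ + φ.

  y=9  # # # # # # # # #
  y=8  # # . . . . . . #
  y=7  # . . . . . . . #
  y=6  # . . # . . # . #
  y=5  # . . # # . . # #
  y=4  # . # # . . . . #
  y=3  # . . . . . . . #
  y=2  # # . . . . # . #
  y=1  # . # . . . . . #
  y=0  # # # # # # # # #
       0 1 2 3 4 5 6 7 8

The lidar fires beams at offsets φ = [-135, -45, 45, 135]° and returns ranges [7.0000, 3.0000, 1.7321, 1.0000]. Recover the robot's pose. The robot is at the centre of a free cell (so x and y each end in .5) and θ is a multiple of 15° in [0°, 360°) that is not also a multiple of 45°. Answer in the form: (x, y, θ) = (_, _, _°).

The pose lattice has 45·16 = 720 candidates. Test each by forward raycasting.
  (5.5, 5.5, 165°): beam 1 = 1.0000 ≠ 7.0000 ✗
  (5.5, 1.5, 300°): beam 1 = 3.6235 ≠ 7.0000 ✗
  (2.5, 5.5, 195°): beam 1 = 1.0000 ≠ 7.0000 ✗
  (5.5, 2.5, 165°): beam 1 = 0.5774 ≠ 7.0000 ✗
  (2.5, 2.5, 195°): beam 1 = 1.7321 ≠ 7.0000 ✗
  …
  (4.5, 7.5, 75°): r_1=7.0000, r_2=3.0000, r_3=1.7321, r_4=1.0000 — all match ✓
No second candidate reproduces the full scan.

(x, y, θ) = (4.5, 7.5, 75°)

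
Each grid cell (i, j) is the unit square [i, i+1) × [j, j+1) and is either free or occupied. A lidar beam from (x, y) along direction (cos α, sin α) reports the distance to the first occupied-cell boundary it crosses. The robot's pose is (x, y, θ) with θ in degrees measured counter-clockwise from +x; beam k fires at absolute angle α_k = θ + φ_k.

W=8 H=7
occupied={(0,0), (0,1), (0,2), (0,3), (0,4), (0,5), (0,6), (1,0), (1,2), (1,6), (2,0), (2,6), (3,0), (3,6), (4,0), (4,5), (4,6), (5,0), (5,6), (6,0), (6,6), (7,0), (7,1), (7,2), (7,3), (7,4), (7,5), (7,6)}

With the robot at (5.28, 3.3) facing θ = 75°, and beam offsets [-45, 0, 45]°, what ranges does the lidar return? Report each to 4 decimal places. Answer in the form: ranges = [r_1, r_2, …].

ranges = [1.9861, 2.7952, 1.9630]

beam 1: φ=-45°, α=30°
  d=(0.8660,0.5000)  start (5,3)  tX=0.8314 tY=1.4000  stride 1/|dx|=1.1547 1/|dy|=2.0000
    cross x-line → (6,3), t=0.8314
    cross y-line → (6,4), t=1.4000
    cross x-line → (7,4), t=1.9861 (wall)
  → r_1 = 1.9861
beam 2: φ=0°, α=75°
  d=(0.2588,0.9659)  start (5,3)  tX=2.7819 tY=0.7247  stride 1/|dx|=3.8637 1/|dy|=1.0353
    cross y-line → (5,4), t=0.7247
    cross y-line → (5,5), t=1.7600
    cross x-line → (6,5), t=2.7819
    cross y-line → (6,6), t=2.7952 (wall)
  → r_2 = 2.7952
beam 3: φ=45°, α=120°
  d=(-0.5000,0.8660)  start (5,3)  tX=0.5600 tY=0.8083  stride 1/|dx|=2.0000 1/|dy|=1.1547
    cross x-line → (4,3), t=0.5600
    cross y-line → (4,4), t=0.8083
    cross y-line → (4,5), t=1.9630 (wall)
  → r_3 = 1.9630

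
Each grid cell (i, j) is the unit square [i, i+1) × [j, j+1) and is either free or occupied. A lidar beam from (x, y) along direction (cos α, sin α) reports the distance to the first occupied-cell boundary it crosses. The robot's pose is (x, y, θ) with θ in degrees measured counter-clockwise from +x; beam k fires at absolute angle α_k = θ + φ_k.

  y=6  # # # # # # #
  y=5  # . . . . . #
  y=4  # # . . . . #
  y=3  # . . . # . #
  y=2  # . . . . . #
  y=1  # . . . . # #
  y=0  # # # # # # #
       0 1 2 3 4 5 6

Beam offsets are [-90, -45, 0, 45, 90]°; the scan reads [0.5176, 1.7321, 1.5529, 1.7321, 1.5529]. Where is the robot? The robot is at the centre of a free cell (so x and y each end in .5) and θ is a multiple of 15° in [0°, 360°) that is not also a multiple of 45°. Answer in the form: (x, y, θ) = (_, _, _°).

(x, y, θ) = (4.5, 4.5, 15°)

Candidates: 22 free-cell centres × 16 headings = 352 poses. Raycast each; keep the one whose scan matches to 4 dp.
  (4.5, 2.5, 150°): beam 1 = 0.5774 ≠ 0.5176 ✗
  (3.5, 4.5, 195°): beam 1 = 1.5529 ≠ 0.5176 ✗
  (2.5, 1.5, 150°): beam 1 = 5.1962 ≠ 0.5176 ✗
  (5.5, 5.5, 15°): beam 1 = 1.9319 ≠ 0.5176 ✗
  (1.5, 3.5, 120°): beam 1 = 5.0000 ≠ 0.5176 ✗
  …
  (4.5, 4.5, 15°): r_1=0.5176, r_2=1.7321, r_3=1.5529, r_4=1.7321, r_5=1.5529 — all match ✓
Unique over the lattice → pose = (4.5, 4.5, 15°).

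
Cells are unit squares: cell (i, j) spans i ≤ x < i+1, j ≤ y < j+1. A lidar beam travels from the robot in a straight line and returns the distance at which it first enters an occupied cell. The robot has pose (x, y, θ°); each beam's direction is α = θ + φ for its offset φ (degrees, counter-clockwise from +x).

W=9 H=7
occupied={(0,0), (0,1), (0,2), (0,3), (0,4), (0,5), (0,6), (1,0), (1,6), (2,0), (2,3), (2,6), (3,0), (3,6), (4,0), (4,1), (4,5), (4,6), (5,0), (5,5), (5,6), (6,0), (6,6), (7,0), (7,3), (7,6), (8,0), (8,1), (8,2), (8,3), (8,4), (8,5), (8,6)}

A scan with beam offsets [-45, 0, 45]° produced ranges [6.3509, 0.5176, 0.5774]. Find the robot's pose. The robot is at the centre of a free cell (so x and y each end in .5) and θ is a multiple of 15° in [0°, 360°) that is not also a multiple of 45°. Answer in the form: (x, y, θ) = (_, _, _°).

(x, y, θ) = (2.5, 2.5, 75°)

Candidates: 30 free-cell centres × 16 headings = 480 poses. Raycast each; keep the one whose scan matches to 4 dp.
  (7.5, 2.5, 345°): beam 1 = 1.0000 ≠ 6.3509 ✗
  (4.5, 2.5, 240°): beam 1 = 3.6235 ≠ 6.3509 ✗
  (5.5, 3.5, 330°): beam 1 = 2.5882 ≠ 6.3509 ✗
  …
  (2.5, 2.5, 75°): r_1=6.3509, r_2=0.5176, r_3=0.5774 — all match ✓
Unique over the lattice → pose = (2.5, 2.5, 75°).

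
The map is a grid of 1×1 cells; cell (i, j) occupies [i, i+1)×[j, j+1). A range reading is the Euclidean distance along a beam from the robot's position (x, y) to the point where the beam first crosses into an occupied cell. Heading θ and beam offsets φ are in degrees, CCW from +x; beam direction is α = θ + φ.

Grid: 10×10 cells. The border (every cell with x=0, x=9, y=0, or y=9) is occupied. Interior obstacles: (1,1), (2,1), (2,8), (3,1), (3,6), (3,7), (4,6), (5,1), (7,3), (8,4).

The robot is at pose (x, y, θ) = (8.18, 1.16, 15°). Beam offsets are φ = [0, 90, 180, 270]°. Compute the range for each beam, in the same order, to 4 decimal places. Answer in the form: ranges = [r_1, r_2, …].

beam 1: φ=0°, α=15°
  dir = (cos 15°, sin 15°) = (0.9659, 0.2588); from cell (8,1)
  next x-line at t=0.8489, next y-line at t=3.2455; Δt_x=1.0353, Δt_y=3.8637
    x: enter (9,1) at t=0.8489 ← occupied
  → r_1 = 0.8489
beam 2: φ=90°, α=105°
  dir = (cos 105°, sin 105°) = (-0.2588, 0.9659); from cell (8,1)
  next x-line at t=0.6955, next y-line at t=0.8696; Δt_x=3.8637, Δt_y=1.0353
    x: enter (7,1) at t=0.6955
    y: enter (7,2) at t=0.8696
    y: enter (7,3) at t=1.9049 ← occupied
  → r_2 = 1.9049
beam 3: φ=180°, α=195°
  dir = (cos 195°, sin 195°) = (-0.9659, -0.2588); from cell (8,1)
  next x-line at t=0.1863, next y-line at t=0.6182; Δt_x=1.0353, Δt_y=3.8637
    x: enter (7,1) at t=0.1863
    y: enter (7,0) at t=0.6182 ← occupied
  → r_3 = 0.6182
beam 4: φ=270°, α=285°
  dir = (cos 285°, sin 285°) = (0.2588, -0.9659); from cell (8,1)
  next x-line at t=3.1682, next y-line at t=0.1656; Δt_x=3.8637, Δt_y=1.0353
    y: enter (8,0) at t=0.1656 ← occupied
  → r_4 = 0.1656

ranges = [0.8489, 1.9049, 0.6182, 0.1656]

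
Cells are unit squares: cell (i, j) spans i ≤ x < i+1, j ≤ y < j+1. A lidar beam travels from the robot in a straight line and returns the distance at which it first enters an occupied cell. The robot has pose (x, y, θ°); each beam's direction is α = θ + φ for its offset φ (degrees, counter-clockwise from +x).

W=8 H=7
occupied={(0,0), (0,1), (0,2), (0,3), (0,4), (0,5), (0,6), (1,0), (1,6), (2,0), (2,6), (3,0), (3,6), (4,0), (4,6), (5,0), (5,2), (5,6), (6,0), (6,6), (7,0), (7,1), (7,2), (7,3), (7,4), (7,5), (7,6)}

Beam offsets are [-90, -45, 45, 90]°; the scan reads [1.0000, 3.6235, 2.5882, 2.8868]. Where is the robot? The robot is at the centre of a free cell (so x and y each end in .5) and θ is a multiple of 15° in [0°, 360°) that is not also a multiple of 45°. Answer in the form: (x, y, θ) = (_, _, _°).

(x, y, θ) = (4.5, 5.5, 240°)

Enumerate (i+0.5, j+0.5, θ) over the 29 free cells and 16 admissible headings. For each, cast all 4 beams and compare to the given ranges.
  (6.5, 2.5, 345°): beam 1 = 1.5529 ≠ 1.0000 ✗
  (1.5, 1.5, 345°): beam 1 = 0.5176 ≠ 1.0000 ✗
  (4.5, 5.5, 30°): beam 1 = 2.8868 ≠ 1.0000 ✗
  (1.5, 5.5, 105°): beam 1 = 1.9319 ≠ 1.0000 ✗
  (6.5, 2.5, 15°): beam 1 = 1.5529 ≠ 1.0000 ✗
  …
  (4.5, 5.5, 240°): r_1=1.0000, r_2=3.6235, r_3=2.5882, r_4=2.8868 — all match ✓
Unique over the lattice → pose = (4.5, 5.5, 240°).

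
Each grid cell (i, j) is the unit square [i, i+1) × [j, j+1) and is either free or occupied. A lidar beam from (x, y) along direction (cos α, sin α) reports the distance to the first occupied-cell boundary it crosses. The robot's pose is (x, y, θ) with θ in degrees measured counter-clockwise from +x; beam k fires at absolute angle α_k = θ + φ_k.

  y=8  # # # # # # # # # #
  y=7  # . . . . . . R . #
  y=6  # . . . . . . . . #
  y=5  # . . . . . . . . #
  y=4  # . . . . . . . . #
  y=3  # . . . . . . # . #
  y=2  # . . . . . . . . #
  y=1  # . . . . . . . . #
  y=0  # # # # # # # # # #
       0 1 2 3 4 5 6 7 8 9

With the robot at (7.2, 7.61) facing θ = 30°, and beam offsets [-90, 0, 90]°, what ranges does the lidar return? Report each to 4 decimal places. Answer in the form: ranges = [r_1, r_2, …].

ranges = [3.6000, 0.7800, 0.4503]

beam 1: φ=-90°, α=300°
  d=(0.5000,-0.8660)  start (7,7)  tX=1.6000 tY=0.7044  stride 1/|dx|=2.0000 1/|dy|=1.1547
    cross y-line → (7,6), t=0.7044
    cross x-line → (8,6), t=1.6000
    cross y-line → (8,5), t=1.8591
    cross y-line → (8,4), t=3.0138
    cross x-line → (9,4), t=3.6000 (wall)
  → r_1 = 3.6000
beam 2: φ=0°, α=30°
  d=(0.8660,0.5000)  start (7,7)  tX=0.9238 tY=0.7800  stride 1/|dx|=1.1547 1/|dy|=2.0000
    cross y-line → (7,8), t=0.7800 (wall)
  → r_2 = 0.7800
beam 3: φ=90°, α=120°
  d=(-0.5000,0.8660)  start (7,7)  tX=0.4000 tY=0.4503  stride 1/|dx|=2.0000 1/|dy|=1.1547
    cross x-line → (6,7), t=0.4000
    cross y-line → (6,8), t=0.4503 (wall)
  → r_3 = 0.4503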